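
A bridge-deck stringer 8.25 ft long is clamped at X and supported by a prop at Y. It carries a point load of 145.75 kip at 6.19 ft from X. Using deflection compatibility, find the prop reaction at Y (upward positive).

R_Y = 92.29 kip

Take the reaction at Y as the redundant and release it; the primary structure is a cantilever fixed at X.
Deflection at Y on the released cantilever, summing each load's contribution:
  point load 145.75 at a = 6.19: Pa²(3L − a)/(6EI) = 17275/EI
Flexibility coefficient — unit upward force at Y: δ_{YY} = L³/(3EI) = 187.2/EI.
Compatibility at Y: δ_0 − R_Y·δ_{YY} = 0, so R_Y = 17275/187.2 = 92.29 kip.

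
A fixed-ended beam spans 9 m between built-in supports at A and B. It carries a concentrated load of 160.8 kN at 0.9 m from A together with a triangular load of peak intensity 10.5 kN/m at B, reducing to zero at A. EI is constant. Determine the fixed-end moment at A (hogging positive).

Take the two fixed-end moments M_A, M_B as redundants; the released structure is the simple span AB.
End rotations of the released simple span under the applied load (×1/EI):
  at A: point load 160.8 at a = 0.9: Pab(L + b)/(6LEI) = 371.2/EI
  at B: point load 160.8 at a = 0.9: Pab(L + a)/(6LEI) = 214.9/EI
  at A: triangular load, peak 10.5: 7w₀L³/(360EI) = 148.8/EI
  at B: triangular load, peak 10.5: w₀L³/(45EI) = 170.1/EI
  θ_A0 = 520/EI,  θ_B0 = 385/EI
Flexibility coefficients: a unit moment at one end gives L/(3EI) there and L/(6EI) at the far end, so f₁₁ = f₂₂ = 3/EI and f₁₂ = f₂₁ = 1.5/EI.
Compatibility — zero rotation at each built-in end:
  3 M_A + 1.5 M_B = 520
  1.5 M_A + 3 M_B = 385
Solving the pair gives M_A = 145.6 kN·m and M_B = 55.55 kN·m (hogging).

M_A = 145.6 kN·m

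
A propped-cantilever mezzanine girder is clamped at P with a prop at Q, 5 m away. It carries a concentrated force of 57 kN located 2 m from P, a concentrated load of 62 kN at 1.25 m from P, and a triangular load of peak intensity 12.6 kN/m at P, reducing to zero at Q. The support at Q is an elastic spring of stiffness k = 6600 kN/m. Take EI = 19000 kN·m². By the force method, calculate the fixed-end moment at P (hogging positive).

Remove the prop at Q; the released (primary) structure is a cantilever built in at P.
Downward deflection at the released point Q due to the loads:
  point load 57 at a = 2: Pa²(3L − a)/(6EI) = 494/EI
  point load 62 at a = 1.25: Pa²(3L − a)/(6EI) = 222/EI
  triangular load, peak 12.6 at the fixed end: w₀L⁴/(30EI) = 262.5/EI
  δ_0 = 978.5/EI
Flexibility coefficient — unit upward force at Q: δ_{QQ} = L³/(3EI) = 41.67/EI.
With EI = 19000 kN·m²: δ_0 = 0.0515 m and δ_{QQ} = 0.002193 m/kN.
Compatibility — the spring shortens by R_Q/k under the reaction it provides: δ_0 − R_Q·δ_{QQ} = R_Q/k. With 1/k = 0.000152 m/kN, R_Q = δ_0 / (δ_{QQ} + 1/k) = 0.0515 / (0.002193 + 0.000152) = 21.97 kN.
Moment equilibrium about P: M_P = Σ(load moments about P) − R_Q·L = 244 − 21.97×5 = 134.2 kN·m.

M_P = 134.2 kN·m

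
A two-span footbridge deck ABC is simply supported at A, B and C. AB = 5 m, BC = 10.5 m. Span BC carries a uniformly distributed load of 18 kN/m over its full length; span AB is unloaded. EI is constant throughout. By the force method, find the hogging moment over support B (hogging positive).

M_B = 168 kN·m

Release continuity at B by inserting a hinge; the redundant is the internal moment M_B. The primary structure is two simply-supported spans AB and BC.
Discontinuity in slope at B on the released structure — sum the simple-span end rotations:
  span BC: UDL 18: wL³/(24EI) = 868.2/EI
  relative rotation θ_0 = (0 + 868.2)/EI = 868.2/EI
A unit hogging moment at B produces rotation L₁/(3EI) + L₂/(3EI) = 5.167/EI.
Slope continuity at B: θ_0 = M_B·5.167/EI, so M_B = 868.2/5.167 = 168 kN·m (hogging).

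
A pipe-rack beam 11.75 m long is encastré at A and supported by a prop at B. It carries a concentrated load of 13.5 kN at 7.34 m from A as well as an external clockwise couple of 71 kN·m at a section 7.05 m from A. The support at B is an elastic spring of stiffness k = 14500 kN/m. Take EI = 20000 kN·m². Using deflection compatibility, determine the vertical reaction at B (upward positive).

Release the roller at B. Primary structure: cantilever fixed at A.
Free-end deflection of the primary structure under the applied loading (downward +):
  point load 13.5 at a = 7.34: Pa²(3L − a)/(6EI) = 3383/EI
  clockwise couple 71 at a = 7.05: M₀a(2L − a)/(2EI) = 4117/EI
  δ_0 = 7500/EI
Tip deflection under a unit load at B: L³/(3EI) = 540.7/EI.
With EI = 20000 kN·m²: δ_0 = 0.37501 m and δ_{BB} = 0.027037 m/kN.
Compatibility — the spring shortens by R_B/k under the reaction it provides: δ_0 − R_B·δ_{BB} = R_B/k. With 1/k = 0.000069 m/kN, R_B = δ_0 / (δ_{BB} + 1/k) = 0.37501 / (0.027037 + 0.000069) = 13.83 kN.

R_B = 13.83 kN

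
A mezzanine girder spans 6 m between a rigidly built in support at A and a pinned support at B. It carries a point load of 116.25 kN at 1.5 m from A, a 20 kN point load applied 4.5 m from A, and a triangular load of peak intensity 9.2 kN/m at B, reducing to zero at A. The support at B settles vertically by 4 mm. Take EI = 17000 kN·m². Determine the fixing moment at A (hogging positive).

M_A = 153.5 kN·m

Choose R_B as the redundant. The primary structure is the cantilever fixed at A.
Downward deflection at the released point B due to the loads:
  point load 116.25 at a = 1.5: Pa²(3L − a)/(6EI) = 719.3/EI
  point load 20 at a = 4.5: Pa²(3L − a)/(6EI) = 911.2/EI
  triangular load, peak 9.2 at the free end: 11w₀L⁴/(120EI) = 1093/EI
  δ_0 = 2724/EI
Flexibility coefficient — unit upward force at B: δ_{BB} = L³/(3EI) = 72/EI.
With EI = 17000 kN·m²: δ_0 = 0.16021 m and δ_{BB} = 0.004235 m/kN.
Compatibility — the beam at B must follow the support down by 0.004 m: δ_0 − R_B·δ_{BB} = 0.004, so R_B = (0.16021 − 0.004)/0.004235 = 36.88 kN.
Moment equilibrium about A: M_A = Σ(load moments about A) − R_B·L = 374.8 − 36.88×6 = 153.5 kN·m.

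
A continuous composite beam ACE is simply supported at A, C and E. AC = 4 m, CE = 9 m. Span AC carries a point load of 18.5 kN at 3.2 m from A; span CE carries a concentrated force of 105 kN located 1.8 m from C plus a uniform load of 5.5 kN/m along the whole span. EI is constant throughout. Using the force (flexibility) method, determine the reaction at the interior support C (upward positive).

R_C = 172.7 kN

Insert a hinge at C; M_C is the redundant, and each span becomes simply supported.
Rotations at C on the released spans (each span's end-slope, ×1/EI):
  span AC: point load 18.5 at a = 3.2: Pab(L + a)/(6LEI) = 14.21/EI
  span CE: point load 105 at a = 1.8: Pab(L + b)/(6LEI) = 408.2/EI
  span CE: UDL 5.5: wL³/(24EI) = 167.1/EI
  relative rotation θ_0 = (14.21 + 575.3)/EI = 589.5/EI
A unit hogging moment at C produces rotation L₁/(3EI) + L₂/(3EI) = 4.333/EI.
Slope continuity at C: θ_0 = M_C·4.333/EI, so M_C = 589.5/4.333 = 136 kN·m (hogging).
Span AC, ΣM about A with M_C applied at C: R_C^{AC}·4 = 59.2 + 136, so R_C^{AC} = 48.81 kN and R_A = 18.5 − 48.81 = -30.31 kN.
Span CE, ΣM about E: R_C^{CE}·9 = 978.8 + 136, so R_C^{CE} = 123.9 kN and R_E = 154.5 − 123.9 = 30.63 kN.
R_C = 48.81 + 123.9 = 172.7 kN.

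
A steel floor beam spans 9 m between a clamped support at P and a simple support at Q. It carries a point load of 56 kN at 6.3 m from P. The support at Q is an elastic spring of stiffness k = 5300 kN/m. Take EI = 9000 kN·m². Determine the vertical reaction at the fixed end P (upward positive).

Choose R_Q as the redundant. The primary structure is the cantilever fixed at P.
Primary-structure tip deflection at Q by superposition:
  point load 56 at a = 6.3: Pa²(3L − a)/(6EI) = 7668/EI
Tip deflection under a unit load at Q: L³/(3EI) = 243/EI.
With EI = 9000 kN·m²: δ_0 = 0.85201 m and δ_{QQ} = 0.027 m/kN.
Compatibility — the spring shortens by R_Q/k under the reaction it provides: δ_0 − R_Q·δ_{QQ} = R_Q/k. With 1/k = 0.000189 m/kN, R_Q = δ_0 / (δ_{QQ} + 1/k) = 0.85201 / (0.027 + 0.000189) = 31.34 kN.
Vertical equilibrium: R_P = ΣP − R_Q = 56 − 31.34 = 24.66 kN.

R_P = 24.66 kN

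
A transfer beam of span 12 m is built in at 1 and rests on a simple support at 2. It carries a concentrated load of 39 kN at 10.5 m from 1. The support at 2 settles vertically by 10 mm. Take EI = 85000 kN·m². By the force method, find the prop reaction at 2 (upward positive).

R_2 = 30.25 kN

Take the reaction at 2 as the redundant and release it; the primary structure is a cantilever fixed at 1.
Free-end deflection of the primary structure under the applied loading (downward +):
  point load 39 at a = 10.5: Pa²(3L − a)/(6EI) = 18274/EI
Tip deflection under a unit load at 2: L³/(3EI) = 576/EI.
With EI = 85000 kN·m²: δ_0 = 0.21499 m and δ_{22} = 0.006776 m/kN.
Compatibility — the beam at 2 must follow the support down by 0.01 m: δ_0 − R_2·δ_{22} = 0.01, so R_2 = (0.21499 − 0.01)/0.006776 = 30.25 kN.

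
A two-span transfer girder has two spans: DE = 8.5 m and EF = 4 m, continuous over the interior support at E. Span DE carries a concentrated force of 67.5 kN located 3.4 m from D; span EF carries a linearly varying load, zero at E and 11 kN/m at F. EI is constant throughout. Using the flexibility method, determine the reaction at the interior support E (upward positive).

Insert a hinge at E; M_E is the redundant, and each span becomes simply supported.
Discontinuity in slope at E on the released structure — sum the simple-span end rotations:
  span DE: point load 67.5 at a = 3.4: Pab(L + a)/(6LEI) = 273.1/EI
  span EF: triangular load, peak 11: 7w₀L³/(360EI) = 13.69/EI
  relative rotation θ_0 = (273.1 + 13.69)/EI = 286.8/EI
A unit hogging moment at E produces rotation L₁/(3EI) + L₂/(3EI) = 4.167/EI.
Slope continuity at E: θ_0 = M_E·4.167/EI, so M_E = 286.8/4.167 = 68.83 kN·m (hogging).
Span DE, ΣM about D with M_E applied at E: R_E^{DE}·8.5 = 229.5 + 68.83, so R_E^{DE} = 35.1 kN and R_D = 67.5 − 35.1 = 32.4 kN.
Span EF, ΣM about F: R_E^{EF}·4 = 29.33 + 68.83, so R_E^{EF} = 24.54 kN and R_F = 22 − 24.54 = -2.541 kN.
R_E = 35.1 + 24.54 = 59.64 kN.

R_E = 59.64 kN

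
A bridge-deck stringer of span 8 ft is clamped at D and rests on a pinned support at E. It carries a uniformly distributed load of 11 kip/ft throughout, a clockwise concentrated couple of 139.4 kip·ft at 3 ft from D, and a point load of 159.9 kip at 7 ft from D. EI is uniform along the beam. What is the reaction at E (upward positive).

Remove the prop at E; the released (primary) structure is a cantilever built in at D.
Free-end deflection of the primary structure under the applied loading (downward +):
  UDL 11: wL⁴/(8EI) = 5632/EI
  clockwise couple 139.4 at a = 3: M₀a(2L − a)/(2EI) = 2718/EI
  point load 159.9 at a = 7: Pa²(3L − a)/(6EI) = 22199/EI
  δ_0 = 30550/EI
Tip deflection under a unit load at E: L³/(3EI) = 170.7/EI.
Compatibility at E: δ_0 − R_E·δ_{EE} = 0, so R_E = 30550/170.7 = 179 kip.

R_E = 179 kip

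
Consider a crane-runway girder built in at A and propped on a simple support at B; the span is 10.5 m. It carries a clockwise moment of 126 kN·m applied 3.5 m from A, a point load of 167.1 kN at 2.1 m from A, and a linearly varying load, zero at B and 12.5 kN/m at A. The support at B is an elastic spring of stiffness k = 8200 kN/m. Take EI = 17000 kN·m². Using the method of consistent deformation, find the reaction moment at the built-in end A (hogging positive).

Remove the prop at B; the released (primary) structure is a cantilever built in at A.
Primary-structure tip deflection at B by superposition:
  clockwise couple 126 at a = 3.5: M₀a(2L − a)/(2EI) = 3859/EI
  point load 167.1 at a = 2.1: Pa²(3L − a)/(6EI) = 3611/EI
  triangular load, peak 12.5 at the fixed end: w₀L⁴/(30EI) = 5065/EI
  δ_0 = 12534/EI
Tip deflection under a unit load at B: L³/(3EI) = 385.9/EI.
With EI = 17000 kN·m²: δ_0 = 0.73731 m and δ_{BB} = 0.022699 m/kN.
Compatibility — the spring shortens by R_B/k under the reaction it provides: δ_0 − R_B·δ_{BB} = R_B/k. With 1/k = 0.000122 m/kN, R_B = δ_0 / (δ_{BB} + 1/k) = 0.73731 / (0.022699 + 0.000122) = 32.31 kN.
Moment equilibrium about A: M_A = Σ(load moments about A) − R_B·L = 706.6 − 32.31×10.5 = 367.4 kN·m.

M_A = 367.4 kN·m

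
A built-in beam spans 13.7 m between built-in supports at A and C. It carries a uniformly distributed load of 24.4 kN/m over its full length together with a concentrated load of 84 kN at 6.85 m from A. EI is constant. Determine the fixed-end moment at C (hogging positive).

Take the two fixed-end moments M_A, M_C as redundants; the released structure is the simple span AC.
Simple-span end rotations at A and C under the given loads:
  at A: UDL 24.4: wL³/(24EI) = 2614/EI
  at C: UDL 24.4: wL³/(24EI) = 2614/EI
  at A: point load 84 at a = 6.85: Pab(L + b)/(6LEI) = 985.4/EI
  at C: point load 84 at a = 6.85: Pab(L + a)/(6LEI) = 985.4/EI
  θ_A0 = 3600/EI,  θ_C0 = 3600/EI
Flexibility coefficients: a unit moment at one end gives L/(3EI) there and L/(6EI) at the far end, so f₁₁ = f₂₂ = 4.567/EI and f₁₂ = f₂₁ = 2.283/EI.
Compatibility — zero rotation at each built-in end:
  4.567 M_A + 2.283 M_C = 3600
  2.283 M_A + 4.567 M_C = 3600
Solving the pair gives M_A = 525.5 kN·m and M_C = 525.5 kN·m (hogging).

M_C = 525.5 kN·m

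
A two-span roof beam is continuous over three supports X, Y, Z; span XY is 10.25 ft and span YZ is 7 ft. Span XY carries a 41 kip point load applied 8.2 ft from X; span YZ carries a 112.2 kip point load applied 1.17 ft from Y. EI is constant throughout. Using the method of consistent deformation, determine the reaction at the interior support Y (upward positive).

Take M_Y as the redundant. Released structure: two simple spans XY and YZ with a hinge at Y.
End slopes at the hinge Y, treating each span as simply supported:
  span XY: point load 41 at a = 8.2: Pab(L + a)/(6LEI) = 206.8/EI
  span YZ: point load 112.2 at a = 1.17: Pab(L + b)/(6LEI) = 233.8/EI
  relative rotation θ_0 = (206.8 + 233.8)/EI = 440.6/EI
A unit hogging moment at Y produces rotation L₁/(3EI) + L₂/(3EI) = 5.75/EI.
Compatibility: M_Y·(L₁+L₂)/(3EI) = θ_0, giving M_Y = 76.62 kip·ft (hogging).
Span XY, ΣM about X with M_Y applied at Y: R_Y^{XY}·10.25 = 336.2 + 76.62, so R_Y^{XY} = 40.27 kip and R_X = 41 − 40.27 = 0.7251 kip.
Span YZ, ΣM about Z: R_Y^{YZ}·7 = 654.1 + 76.62, so R_Y^{YZ} = 104.4 kip and R_Z = 112.2 − 104.4 = 7.808 kip.
R_Y = 40.27 + 104.4 = 144.7 kip.

R_Y = 144.7 kip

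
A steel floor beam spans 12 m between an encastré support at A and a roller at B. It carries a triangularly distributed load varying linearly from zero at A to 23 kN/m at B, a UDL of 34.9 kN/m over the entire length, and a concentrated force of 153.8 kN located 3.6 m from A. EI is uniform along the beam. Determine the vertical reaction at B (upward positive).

Remove the prop at B; the released (primary) structure is a cantilever built in at A.
Free-end deflection of the primary structure under the applied loading (downward +):
  triangular load, peak 23 at the free end: 11w₀L⁴/(120EI) = 43718/EI
  UDL 34.9: wL⁴/(8EI) = 90461/EI
  point load 153.8 at a = 3.6: Pa²(3L − a)/(6EI) = 10764/EI
  δ_0 = 144943/EI
Flexibility coefficient — unit upward force at B: δ_{BB} = L³/(3EI) = 576/EI.
The prop prevents deflection at B: R_B = δ_0/δ_{BB} = 144943/576 = 251.6 kN.

R_B = 251.6 kN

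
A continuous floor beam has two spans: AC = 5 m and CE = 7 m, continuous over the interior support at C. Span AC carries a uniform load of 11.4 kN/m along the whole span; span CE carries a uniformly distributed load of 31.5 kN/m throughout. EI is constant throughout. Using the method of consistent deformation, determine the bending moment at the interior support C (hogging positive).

Insert a hinge at C; M_C is the redundant, and each span becomes simply supported.
End slopes at the hinge C, treating each span as simply supported:
  span AC: UDL 11.4: wL³/(24EI) = 59.38/EI
  span CE: UDL 31.5: wL³/(24EI) = 450.2/EI
  relative rotation θ_0 = (59.38 + 450.2)/EI = 509.6/EI
A unit hogging moment at C produces rotation L₁/(3EI) + L₂/(3EI) = 4/EI.
Slope continuity at C: θ_0 = M_C·4/EI, so M_C = 509.6/4 = 127.4 kN·m (hogging).

M_C = 127.4 kN·m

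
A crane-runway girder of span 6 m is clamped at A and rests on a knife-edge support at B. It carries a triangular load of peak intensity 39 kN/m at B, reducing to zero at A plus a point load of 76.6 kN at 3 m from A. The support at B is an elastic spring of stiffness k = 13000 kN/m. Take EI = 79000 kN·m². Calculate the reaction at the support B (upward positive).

Take the reaction at B as the redundant and release it; the primary structure is a cantilever fixed at A.
Primary-structure tip deflection at B by superposition:
  triangular load, peak 39 at the free end: 11w₀L⁴/(120EI) = 4633/EI
  point load 76.6 at a = 3: Pa²(3L − a)/(6EI) = 1724/EI
  δ_0 = 6357/EI
Tip deflection under a unit load at B: L³/(3EI) = 72/EI.
With EI = 79000 kN·m²: δ_0 = 0.080465 m and δ_{BB} = 0.000911 m/kN.
Compatibility — the spring shortens by R_B/k under the reaction it provides: δ_0 − R_B·δ_{BB} = R_B/k. With 1/k = 0.000077 m/kN, R_B = δ_0 / (δ_{BB} + 1/k) = 0.080465 / (0.000911 + 0.000077) = 81.42 kN.

R_B = 81.42 kN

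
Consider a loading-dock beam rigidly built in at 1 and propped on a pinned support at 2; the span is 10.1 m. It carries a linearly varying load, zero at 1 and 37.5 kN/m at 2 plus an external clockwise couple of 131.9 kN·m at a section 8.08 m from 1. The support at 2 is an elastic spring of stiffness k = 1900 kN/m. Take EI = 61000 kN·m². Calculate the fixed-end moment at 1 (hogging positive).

M_1 = 271.3 kN·m

Release the roller at 2. Primary structure: cantilever fixed at 1.
Downward deflection at the released point 2 due to the loads:
  triangular load, peak 37.5 at the free end: 11w₀L⁴/(120EI) = 35771/EI
  clockwise couple 131.9 at a = 8.08: M₀a(2L − a)/(2EI) = 6458/EI
  δ_0 = 42229/EI
Flexibility coefficient — unit upward force at 2: δ_{22} = L³/(3EI) = 343.4/EI.
With EI = 61000 kN·m²: δ_0 = 0.69228 m and δ_{22} = 0.00563 m/kN.
Compatibility — the spring shortens by R_2/k under the reaction it provides: δ_0 − R_2·δ_{22} = R_2/k. With 1/k = 0.000526 m/kN, R_2 = δ_0 / (δ_{22} + 1/k) = 0.69228 / (0.00563 + 0.000526) = 112.4 kN.
Moment equilibrium about 1: M_1 = Σ(load moments about 1) − R_2·L = 1407 − 112.4×10.1 = 271.3 kN·m.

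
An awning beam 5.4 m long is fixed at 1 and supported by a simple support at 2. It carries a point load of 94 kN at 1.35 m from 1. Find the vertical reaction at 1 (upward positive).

R_1 = 85.92 kN

Choose R_2 as the redundant. The primary structure is the cantilever fixed at 1.
Deflection at 2 on the released cantilever, summing each load's contribution:
  point load 94 at a = 1.35: Pa²(3L − a)/(6EI) = 424/EI
Flexibility coefficient — unit upward force at 2: δ_{22} = L³/(3EI) = 52.49/EI.
Compatibility at 2: δ_0 − R_2·δ_{22} = 0, so R_2 = 424/52.49 = 8.078 kN.
Vertical equilibrium: R_1 = ΣP − R_2 = 94 − 8.078 = 85.92 kN.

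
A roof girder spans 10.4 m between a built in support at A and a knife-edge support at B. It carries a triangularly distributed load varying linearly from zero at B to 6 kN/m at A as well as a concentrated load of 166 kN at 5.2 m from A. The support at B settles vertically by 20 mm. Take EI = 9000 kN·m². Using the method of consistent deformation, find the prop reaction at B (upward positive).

Release the roller at B. Primary structure: cantilever fixed at A.
Primary-structure tip deflection at B by superposition:
  triangular load, peak 6 at the fixed end: w₀L⁴/(30EI) = 2340/EI
  point load 166 at a = 5.2: Pa²(3L − a)/(6EI) = 19451/EI
  δ_0 = 21790/EI
Tip deflection under a unit load at B: L³/(3EI) = 375/EI.
With EI = 9000 kN·m²: δ_0 = 2.4212 m and δ_{BB} = 0.041662 m/kN.
Compatibility — the beam at B must follow the support down by 0.02 m: δ_0 − R_B·δ_{BB} = 0.02, so R_B = (2.4212 − 0.02)/0.041662 = 57.63 kN.

R_B = 57.63 kN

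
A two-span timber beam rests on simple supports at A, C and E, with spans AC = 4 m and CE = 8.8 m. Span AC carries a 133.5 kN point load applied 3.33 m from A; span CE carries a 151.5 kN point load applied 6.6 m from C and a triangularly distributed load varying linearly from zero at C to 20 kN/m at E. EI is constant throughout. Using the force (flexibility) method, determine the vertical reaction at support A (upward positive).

Take M_C as the redundant. Released structure: two simple spans AC and CE with a hinge at C.
Rotations at C on the released spans (each span's end-slope, ×1/EI):
  span AC: point load 133.5 at a = 3.33: Pab(L + a)/(6LEI) = 90.97/EI
  span CE: point load 151.5 at a = 6.6: Pab(L + b)/(6LEI) = 458.3/EI
  span CE: triangular load, peak 20: 7w₀L³/(360EI) = 265/EI
  relative rotation θ_0 = (90.97 + 723.3)/EI = 814.3/EI
A unit hogging moment at C produces rotation L₁/(3EI) + L₂/(3EI) = 4.267/EI.
Slope continuity at C: θ_0 = M_C·4.267/EI, so M_C = 814.3/4.267 = 190.8 kN·m (hogging).
Span AC, ΣM about A with M_C applied at C: R_C^{AC}·4 = 444.6 + 190.8, so R_C^{AC} = 158.9 kN and R_A = 133.5 − 158.9 = -25.35 kN.

R_A = -25.35 kN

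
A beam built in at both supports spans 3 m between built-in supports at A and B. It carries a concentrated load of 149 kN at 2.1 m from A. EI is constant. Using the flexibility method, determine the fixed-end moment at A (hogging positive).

Release both end moments; the primary structure is a simply-supported span AB with redundants M_A and M_B.
On the primary (simply-supported) span, the end slopes from the loading are:
  at A: point load 149 at a = 2.1: Pab(L + b)/(6LEI) = 61.02/EI
  at B: point load 149 at a = 2.1: Pab(L + a)/(6LEI) = 79.79/EI
  θ_A0 = 61.02/EI,  θ_B0 = 79.79/EI
Flexibility coefficients: a unit moment at one end gives L/(3EI) there and L/(6EI) at the far end, so f₁₁ = f₂₂ = 1/EI and f₁₂ = f₂₁ = 0.5/EI.
Compatibility — zero rotation at each built-in end:
  1 M_A + 0.5 M_B = 61.02
  0.5 M_A + 1 M_B = 79.79
Solving the pair gives M_A = 28.16 kN·m and M_B = 65.71 kN·m (hogging).

M_A = 28.16 kN·m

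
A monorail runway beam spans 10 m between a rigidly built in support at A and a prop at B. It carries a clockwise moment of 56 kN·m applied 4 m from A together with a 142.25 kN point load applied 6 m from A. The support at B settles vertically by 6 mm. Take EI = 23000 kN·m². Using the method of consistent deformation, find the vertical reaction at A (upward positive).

Release the roller at B. Primary structure: cantilever fixed at A.
Free-end deflection of the primary structure under the applied loading (downward +):
  clockwise couple 56 at a = 4: M₀a(2L − a)/(2EI) = 1792/EI
  point load 142.25 at a = 6: Pa²(3L − a)/(6EI) = 20484/EI
  δ_0 = 22276/EI
Flexibility coefficient — unit upward force at B: δ_{BB} = L³/(3EI) = 333.3/EI.
With EI = 23000 kN·m²: δ_0 = 0.96852 m and δ_{BB} = 0.014493 m/kN.
Compatibility — the beam at B must follow the support down by 0.006 m: δ_0 − R_B·δ_{BB} = 0.006, so R_B = (0.96852 − 0.006)/0.014493 = 66.41 kN.
Vertical equilibrium: R_A = ΣP − R_B = 142.2 − 66.41 = 75.84 kN.

R_A = 75.84 kN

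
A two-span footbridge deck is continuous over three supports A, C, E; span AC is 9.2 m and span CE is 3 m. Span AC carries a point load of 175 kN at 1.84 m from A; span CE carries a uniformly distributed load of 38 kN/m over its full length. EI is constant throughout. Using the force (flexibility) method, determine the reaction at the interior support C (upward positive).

R_C = 148.2 kN

Take M_C as the redundant. Released structure: two simple spans AC and CE with a hinge at C.
Rotations at C on the released spans (each span's end-slope, ×1/EI):
  span AC: point load 175 at a = 1.84: Pab(L + a)/(6LEI) = 474/EI
  span CE: UDL 38: wL³/(24EI) = 42.75/EI
  relative rotation θ_0 = (474 + 42.75)/EI = 516.7/EI
A unit hogging moment at C produces rotation L₁/(3EI) + L₂/(3EI) = 4.067/EI.
Compatibility: M_C·(L₁+L₂)/(3EI) = θ_0, giving M_C = 127.1 kN·m (hogging).
Span AC, ΣM about A with M_C applied at C: R_C^{AC}·9.2 = 322 + 127.1, so R_C^{AC} = 48.81 kN and R_A = 175 − 48.81 = 126.2 kN.
Span CE, ΣM about E: R_C^{CE}·3 = 171 + 127.1, so R_C^{CE} = 99.36 kN and R_E = 114 − 99.36 = 14.64 kN.
R_C = 48.81 + 99.36 = 148.2 kN.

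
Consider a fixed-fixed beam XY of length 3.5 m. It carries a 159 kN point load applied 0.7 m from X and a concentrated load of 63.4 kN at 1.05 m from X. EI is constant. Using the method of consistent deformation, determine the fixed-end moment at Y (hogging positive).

M_Y = 31.79 kN·m

Release both end moments; the primary structure is a simply-supported span XY with redundants M_X and M_Y.
On the primary (simply-supported) span, the end slopes from the loading are:
  at X: point load 159 at a = 0.7: Pab(L + b)/(6LEI) = 93.49/EI
  at Y: point load 159 at a = 0.7: Pab(L + a)/(6LEI) = 62.33/EI
  at X: point load 63.4 at a = 1.05: Pab(L + b)/(6LEI) = 46.21/EI
  at Y: point load 63.4 at a = 1.05: Pab(L + a)/(6LEI) = 35.34/EI
  θ_X0 = 139.7/EI,  θ_Y0 = 97.67/EI
Flexibility coefficients: a unit moment at one end gives L/(3EI) there and L/(6EI) at the far end, so f₁₁ = f₂₂ = 1.167/EI and f₁₂ = f₂₁ = 0.5833/EI.
Compatibility — zero rotation at each built-in end:
  1.167 M_X + 0.5833 M_Y = 139.7
  0.5833 M_X + 1.167 M_Y = 97.67
Solving the pair gives M_X = 103.9 kN·m and M_Y = 31.79 kN·m (hogging).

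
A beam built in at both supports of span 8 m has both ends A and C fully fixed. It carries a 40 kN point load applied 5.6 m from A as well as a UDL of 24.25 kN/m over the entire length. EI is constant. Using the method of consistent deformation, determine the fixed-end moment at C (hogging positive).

Release both end moments; the primary structure is a simply-supported span AC with redundants M_A and M_C.
End rotations of the released simple span under the applied load (×1/EI):
  at A: point load 40 at a = 5.6: Pab(L + b)/(6LEI) = 116.5/EI
  at C: point load 40 at a = 5.6: Pab(L + a)/(6LEI) = 152.3/EI
  at A: UDL 24.25: wL³/(24EI) = 517.3/EI
  at C: UDL 24.25: wL³/(24EI) = 517.3/EI
  θ_A0 = 633.8/EI,  θ_C0 = 669.7/EI
Flexibility coefficients: a unit moment at one end gives L/(3EI) there and L/(6EI) at the far end, so f₁₁ = f₂₂ = 2.667/EI and f₁₂ = f₂₁ = 1.333/EI.
Compatibility — zero rotation at each built-in end:
  2.667 M_A + 1.333 M_C = 633.8
  1.333 M_A + 2.667 M_C = 669.7
Solving the pair gives M_A = 149.5 kN·m and M_C = 176.4 kN·m (hogging).

M_C = 176.4 kN·m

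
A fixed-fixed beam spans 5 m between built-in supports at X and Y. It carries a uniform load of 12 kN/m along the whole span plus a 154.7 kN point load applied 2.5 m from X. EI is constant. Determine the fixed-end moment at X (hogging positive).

M_X = 121.7 kN·m

Take the two fixed-end moments M_X, M_Y as redundants; the released structure is the simple span XY.
Simple-span end rotations at X and Y under the given loads:
  at X: UDL 12: wL³/(24EI) = 62.5/EI
  at Y: UDL 12: wL³/(24EI) = 62.5/EI
  at X: point load 154.7 at a = 2.5: Pab(L + b)/(6LEI) = 241.7/EI
  at Y: point load 154.7 at a = 2.5: Pab(L + a)/(6LEI) = 241.7/EI
  θ_X0 = 304.2/EI,  θ_Y0 = 304.2/EI
Flexibility coefficients: a unit moment at one end gives L/(3EI) there and L/(6EI) at the far end, so f₁₁ = f₂₂ = 1.667/EI and f₁₂ = f₂₁ = 0.8333/EI.
Compatibility — zero rotation at each built-in end:
  1.667 M_X + 0.8333 M_Y = 304.2
  0.8333 M_X + 1.667 M_Y = 304.2
Solving the pair gives M_X = 121.7 kN·m and M_Y = 121.7 kN·m (hogging).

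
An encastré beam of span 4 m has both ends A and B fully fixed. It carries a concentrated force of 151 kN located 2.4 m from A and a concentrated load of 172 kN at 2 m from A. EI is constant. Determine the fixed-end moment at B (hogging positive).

Release both end moments; the primary structure is a simply-supported span AB with redundants M_A and M_B.
On the primary (simply-supported) span, the end slopes from the loading are:
  at A: point load 151 at a = 2.4: Pab(L + b)/(6LEI) = 135.3/EI
  at B: point load 151 at a = 2.4: Pab(L + a)/(6LEI) = 154.6/EI
  at A: point load 172 at a = 2: Pab(L + b)/(6LEI) = 172/EI
  at B: point load 172 at a = 2: Pab(L + a)/(6LEI) = 172/EI
  θ_A0 = 307.3/EI,  θ_B0 = 326.6/EI
Flexibility coefficients: a unit moment at one end gives L/(3EI) there and L/(6EI) at the far end, so f₁₁ = f₂₂ = 1.333/EI and f₁₂ = f₂₁ = 0.6667/EI.
Compatibility — zero rotation at each built-in end:
  1.333 M_A + 0.6667 M_B = 307.3
  0.6667 M_A + 1.333 M_B = 326.6
Solving the pair gives M_A = 144 kN·m and M_B = 173 kN·m (hogging).

M_B = 173 kN·m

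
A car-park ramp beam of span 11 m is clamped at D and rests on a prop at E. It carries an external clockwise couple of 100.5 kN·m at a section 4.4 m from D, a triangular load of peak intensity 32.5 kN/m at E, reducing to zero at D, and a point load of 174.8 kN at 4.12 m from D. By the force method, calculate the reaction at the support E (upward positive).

Choose R_E as the redundant. The primary structure is the cantilever fixed at D.
Free-end deflection of the primary structure under the applied loading (downward +):
  clockwise couple 100.5 at a = 4.4: M₀a(2L − a)/(2EI) = 3891/EI
  triangular load, peak 32.5 at the free end: 11w₀L⁴/(120EI) = 43618/EI
  point load 174.8 at a = 4.12: Pa²(3L − a)/(6EI) = 14282/EI
  δ_0 = 61791/EI
Flexibility coefficient — unit upward force at E: δ_{EE} = L³/(3EI) = 443.7/EI.
The prop prevents deflection at E: R_E = δ_0/δ_{EE} = 61791/443.7 = 139.3 kN.

R_E = 139.3 kN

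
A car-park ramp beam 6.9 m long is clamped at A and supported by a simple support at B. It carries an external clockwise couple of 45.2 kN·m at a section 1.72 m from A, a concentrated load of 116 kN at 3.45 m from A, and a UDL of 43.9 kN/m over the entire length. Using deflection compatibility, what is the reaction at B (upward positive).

R_B = 154.1 kN

Take the reaction at B as the redundant and release it; the primary structure is a cantilever fixed at A.
Downward deflection at the released point B due to the loads:
  clockwise couple 45.2 at a = 1.72: M₀a(2L − a)/(2EI) = 469.6/EI
  point load 116 at a = 3.45: Pa²(3L − a)/(6EI) = 3969/EI
  UDL 43.9: wL⁴/(8EI) = 12439/EI
  δ_0 = 16878/EI
Tip deflection under a unit load at B: L³/(3EI) = 109.5/EI.
The prop prevents deflection at B: R_B = δ_0/δ_{BB} = 16878/109.5 = 154.1 kN.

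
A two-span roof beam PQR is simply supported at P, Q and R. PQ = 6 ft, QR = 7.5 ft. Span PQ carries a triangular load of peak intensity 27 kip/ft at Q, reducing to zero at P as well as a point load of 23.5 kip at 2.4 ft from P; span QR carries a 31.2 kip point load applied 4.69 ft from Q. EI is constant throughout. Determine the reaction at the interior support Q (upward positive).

Release continuity at Q by inserting a hinge; the redundant is the internal moment M_Q. The primary structure is two simply-supported spans PQ and QR.
Rotations at Q on the released spans (each span's end-slope, ×1/EI):
  span PQ: triangular load, peak 27: w₀L³/(45EI) = 129.6/EI
  span PQ: point load 23.5 at a = 2.4: Pab(L + a)/(6LEI) = 47.38/EI
  span QR: point load 31.2 at a = 4.69: Pab(L + b)/(6LEI) = 94.21/EI
  relative rotation θ_0 = (177 + 94.21)/EI = 271.2/EI
A unit hogging moment at Q produces rotation L₁/(3EI) + L₂/(3EI) = 4.5/EI.
Slope continuity at Q: θ_0 = M_Q·4.5/EI, so M_Q = 271.2/4.5 = 60.26 kip·ft (hogging).
Span PQ, ΣM about P with M_Q applied at Q: R_Q^{PQ}·6 = 380.4 + 60.26, so R_Q^{PQ} = 73.44 kip and R_P = 104.5 − 73.44 = 31.06 kip.
Span QR, ΣM about R: R_Q^{QR}·7.5 = 87.67 + 60.26, so R_Q^{QR} = 19.72 kip and R_R = 31.2 − 19.72 = 11.48 kip.
R_Q = 73.44 + 19.72 = 93.17 kip.

R_Q = 93.17 kip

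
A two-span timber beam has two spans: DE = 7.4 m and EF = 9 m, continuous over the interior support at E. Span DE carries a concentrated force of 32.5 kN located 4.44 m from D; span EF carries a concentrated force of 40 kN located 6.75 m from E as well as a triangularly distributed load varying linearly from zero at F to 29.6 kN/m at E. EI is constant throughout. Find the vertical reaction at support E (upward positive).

Take M_E as the redundant. Released structure: two simple spans DE and EF with a hinge at E.
End slopes at the hinge E, treating each span as simply supported:
  span DE: point load 32.5 at a = 4.44: Pab(L + a)/(6LEI) = 113.9/EI
  span EF: point load 40 at a = 6.75: Pab(L + b)/(6LEI) = 126.6/EI
  span EF: triangular load, peak 29.6: w₀L³/(45EI) = 479.5/EI
  relative rotation θ_0 = (113.9 + 606.1)/EI = 720/EI
A unit hogging moment at E produces rotation L₁/(3EI) + L₂/(3EI) = 5.467/EI.
Slope continuity at E: θ_0 = M_E·5.467/EI, so M_E = 720/5.467 = 131.7 kN·m (hogging).
Span DE, ΣM about D with M_E applied at E: R_E^{DE}·7.4 = 144.3 + 131.7, so R_E^{DE} = 37.3 kN and R_D = 32.5 − 37.3 = -4.798 kN.
Span EF, ΣM about F: R_E^{EF}·9 = 889.2 + 131.7, so R_E^{EF} = 113.4 kN and R_F = 173.2 − 113.4 = 59.77 kN.
R_E = 37.3 + 113.4 = 150.7 kN.

R_E = 150.7 kN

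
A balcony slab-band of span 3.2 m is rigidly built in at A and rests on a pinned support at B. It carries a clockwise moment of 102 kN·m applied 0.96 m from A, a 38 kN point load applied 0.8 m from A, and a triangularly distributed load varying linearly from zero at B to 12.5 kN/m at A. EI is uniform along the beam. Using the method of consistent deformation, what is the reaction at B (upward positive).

Release the roller at B. Primary structure: cantilever fixed at A.
Deflection at B on the released cantilever, summing each load's contribution:
  clockwise couple 102 at a = 0.96: M₀a(2L − a)/(2EI) = 266.3/EI
  point load 38 at a = 0.8: Pa²(3L − a)/(6EI) = 35.67/EI
  triangular load, peak 12.5 at the fixed end: w₀L⁴/(30EI) = 43.69/EI
  δ_0 = 345.7/EI
Flexibility coefficient — unit upward force at B: δ_{BB} = L³/(3EI) = 10.92/EI.
Compatibility at B: δ_0 − R_B·δ_{BB} = 0, so R_B = 345.7/10.92 = 31.65 kN.

R_B = 31.65 kN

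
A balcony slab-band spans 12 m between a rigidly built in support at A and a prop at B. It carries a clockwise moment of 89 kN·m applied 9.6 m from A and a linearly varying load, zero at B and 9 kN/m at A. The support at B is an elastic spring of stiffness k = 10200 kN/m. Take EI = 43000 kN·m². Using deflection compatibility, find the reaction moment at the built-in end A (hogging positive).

M_A = 49.11 kN·m

Choose R_B as the redundant. The primary structure is the cantilever fixed at A.
Deflection at B on the released cantilever, summing each load's contribution:
  clockwise couple 89 at a = 9.6: M₀a(2L − a)/(2EI) = 6152/EI
  triangular load, peak 9 at the fixed end: w₀L⁴/(30EI) = 6221/EI
  δ_0 = 12372/EI
Tip deflection under a unit load at B: L³/(3EI) = 576/EI.
With EI = 43000 kN·m²: δ_0 = 0.28773 m and δ_{BB} = 0.013395 m/kN.
Compatibility — the spring shortens by R_B/k under the reaction it provides: δ_0 − R_B·δ_{BB} = R_B/k. With 1/k = 0.000098 m/kN, R_B = δ_0 / (δ_{BB} + 1/k) = 0.28773 / (0.013395 + 0.000098) = 21.32 kN.
Moment equilibrium about A: M_A = Σ(load moments about A) − R_B·L = 305 − 21.32×12 = 49.11 kN·m.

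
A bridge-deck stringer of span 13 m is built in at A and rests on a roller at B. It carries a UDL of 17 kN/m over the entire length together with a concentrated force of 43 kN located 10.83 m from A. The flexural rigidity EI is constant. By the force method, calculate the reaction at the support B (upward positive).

Remove the prop at B; the released (primary) structure is a cantilever built in at A.
Deflection at B on the released cantilever, summing each load's contribution:
  UDL 17: wL⁴/(8EI) = 60692/EI
  point load 43 at a = 10.83: Pa²(3L − a)/(6EI) = 23679/EI
  δ_0 = 84371/EI
Tip deflection under a unit load at B: L³/(3EI) = 732.3/EI.
Compatibility at B: δ_0 − R_B·δ_{BB} = 0, so R_B = 84371/732.3 = 115.2 kN.

R_B = 115.2 kN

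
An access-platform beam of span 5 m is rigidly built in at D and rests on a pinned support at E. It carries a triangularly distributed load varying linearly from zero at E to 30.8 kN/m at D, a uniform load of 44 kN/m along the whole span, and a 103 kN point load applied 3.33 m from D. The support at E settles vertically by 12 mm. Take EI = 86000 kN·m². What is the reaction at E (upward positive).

Remove the prop at E; the released (primary) structure is a cantilever built in at D.
Downward deflection at the released point E due to the loads:
  triangular load, peak 30.8 at the fixed end: w₀L⁴/(30EI) = 641.7/EI
  UDL 44: wL⁴/(8EI) = 3438/EI
  point load 103 at a = 3.33: Pa²(3L − a)/(6EI) = 2221/EI
  δ_0 = 6301/EI
Tip deflection under a unit load at E: L³/(3EI) = 41.67/EI.
With EI = 86000 kN·m²: δ_0 = 0.073264 m and δ_{EE} = 0.000484 m/kN.
Compatibility — the beam at E must follow the support down by 0.012 m: δ_0 − R_E·δ_{EE} = 0.012, so R_E = (0.073264 − 0.012)/0.000484 = 126.4 kN.

R_E = 126.4 kN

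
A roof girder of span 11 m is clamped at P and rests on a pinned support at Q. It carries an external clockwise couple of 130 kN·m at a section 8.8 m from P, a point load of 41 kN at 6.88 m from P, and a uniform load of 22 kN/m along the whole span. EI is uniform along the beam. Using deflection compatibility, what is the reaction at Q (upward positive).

Release the roller at Q. Primary structure: cantilever fixed at P.
Primary-structure tip deflection at Q by superposition:
  clockwise couple 130 at a = 8.8: M₀a(2L − a)/(2EI) = 7550/EI
  point load 41 at a = 6.88: Pa²(3L − a)/(6EI) = 8449/EI
  UDL 22: wL⁴/(8EI) = 40263/EI
  δ_0 = 56262/EI
Flexibility coefficient — unit upward force at Q: δ_{QQ} = L³/(3EI) = 443.7/EI.
The prop prevents deflection at Q: R_Q = δ_0/δ_{QQ} = 56262/443.7 = 126.8 kN.

R_Q = 126.8 kN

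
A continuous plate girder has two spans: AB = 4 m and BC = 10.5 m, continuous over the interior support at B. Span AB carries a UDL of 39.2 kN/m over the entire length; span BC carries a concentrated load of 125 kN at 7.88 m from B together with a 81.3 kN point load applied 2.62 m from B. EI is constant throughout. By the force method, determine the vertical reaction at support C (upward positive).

Take M_B as the redundant. Released structure: two simple spans AB and BC with a hinge at B.
End slopes at the hinge B, treating each span as simply supported:
  span AB: UDL 39.2: wL³/(24EI) = 104.5/EI
  span BC: point load 125 at a = 7.88: Pab(L + b)/(6LEI) = 537.4/EI
  span BC: point load 81.3 at a = 2.62: Pab(L + b)/(6LEI) = 489.7/EI
  relative rotation θ_0 = (104.5 + 1027)/EI = 1132/EI
A unit hogging moment at B produces rotation L₁/(3EI) + L₂/(3EI) = 4.833/EI.
Compatibility: M_B·(L₁+L₂)/(3EI) = θ_0, giving M_B = 234.1 kN·m (hogging).
Span BC, ΣM about C: R_B^{BC}·10.5 = 968.1 + 234.1, so R_B^{BC} = 114.5 kN and R_C = 206.3 − 114.5 = 91.8 kN.

R_C = 91.8 kN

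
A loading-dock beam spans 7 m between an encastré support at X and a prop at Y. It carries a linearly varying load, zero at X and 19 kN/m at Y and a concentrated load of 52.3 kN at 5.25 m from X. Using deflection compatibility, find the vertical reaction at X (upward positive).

R_X = 49.13 kN

Take the reaction at Y as the redundant and release it; the primary structure is a cantilever fixed at X.
Primary-structure tip deflection at Y by superposition:
  triangular load, peak 19 at the free end: 11w₀L⁴/(120EI) = 4182/EI
  point load 52.3 at a = 5.25: Pa²(3L − a)/(6EI) = 3784/EI
  δ_0 = 7966/EI
Tip deflection under a unit load at Y: L³/(3EI) = 114.3/EI.
Compatibility at Y: δ_0 − R_Y·δ_{YY} = 0, so R_Y = 7966/114.3 = 69.67 kN.
Vertical equilibrium: R_X = ΣP − R_Y = 118.8 − 69.67 = 49.13 kN.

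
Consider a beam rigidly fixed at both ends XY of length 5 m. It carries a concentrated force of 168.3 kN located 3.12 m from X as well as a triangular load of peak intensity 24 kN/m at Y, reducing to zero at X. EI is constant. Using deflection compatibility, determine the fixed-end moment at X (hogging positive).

M_X = 94.24 kN·m

Take the two fixed-end moments M_X, M_Y as redundants; the released structure is the simple span XY.
End rotations of the released simple span under the applied load (×1/EI):
  at X: point load 168.3 at a = 3.12: Pab(L + b)/(6LEI) = 226.4/EI
  at Y: point load 168.3 at a = 3.12: Pab(L + a)/(6LEI) = 267.2/EI
  at X: triangular load, peak 24: 7w₀L³/(360EI) = 58.33/EI
  at Y: triangular load, peak 24: w₀L³/(45EI) = 66.67/EI
  θ_X0 = 284.7/EI,  θ_Y0 = 333.9/EI
Flexibility coefficients: a unit moment at one end gives L/(3EI) there and L/(6EI) at the far end, so f₁₁ = f₂₂ = 1.667/EI and f₁₂ = f₂₁ = 0.8333/EI.
Compatibility — zero rotation at each built-in end:
  1.667 M_X + 0.8333 M_Y = 284.7
  0.8333 M_X + 1.667 M_Y = 333.9
Solving the pair gives M_X = 94.24 kN·m and M_Y = 153.2 kN·m (hogging).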